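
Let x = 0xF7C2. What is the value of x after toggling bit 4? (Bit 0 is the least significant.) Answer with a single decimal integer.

63442

x = 1111011111000010
bit 4 is currently 0; toggle it via x ^ (1 << 4) = x ^ 16
→ 1111011111010010 = 63442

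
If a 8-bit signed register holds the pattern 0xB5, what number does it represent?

pattern = 10110101 (MSB is 1 ⇒ negative)
Invert: 01001010, add 1 → 01001011 = 75, so the value is -75.
(Equivalently: 181 - 2^8 = 181 - 256 = -75.)

-75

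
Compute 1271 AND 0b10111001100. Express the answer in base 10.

1271 = 10011110111
b = 10111001100
AND → 10011000100 = 1220

1220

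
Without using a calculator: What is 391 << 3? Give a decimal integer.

391 = 000110000111
shift left by 3 → 110000111000 = 3128
(equivalently, 391 × 2^3 = 391 × 8)

3128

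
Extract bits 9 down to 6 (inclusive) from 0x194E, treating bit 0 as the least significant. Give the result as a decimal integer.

v = 1100101001110
Shift right by 6: 1100101
Mask low 4 bits: 0101 = 5

5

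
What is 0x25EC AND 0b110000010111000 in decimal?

8360

0x25EC = 010010111101100
b = 110000010111000
AND → 010000010101000 = 8360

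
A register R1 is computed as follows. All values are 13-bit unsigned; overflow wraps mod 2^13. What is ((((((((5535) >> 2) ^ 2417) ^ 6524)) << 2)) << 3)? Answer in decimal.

5535 = 1010110011111
→ >> 2 → 0010101100111 = 1383
2417 = 0100101110001
→ ^ → 0110000010110 = 3094
6524 = 1100101111100
→ ^ → 1010101101010 = 5482
→ << 2 (mod 2^13) → 1010110101000 = 5544
→ << 3 (mod 2^13) → 0110101000000 = 3392

3392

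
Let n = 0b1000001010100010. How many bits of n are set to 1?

n = 1000001010100010
Count the 1s: 1 + 1 + 1 + 1 + 1 = 5

5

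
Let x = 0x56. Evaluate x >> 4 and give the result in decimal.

5

0x56 = 1010110
shift right by 4 → 0000101 = 5
(equivalently, floor(86 / 16))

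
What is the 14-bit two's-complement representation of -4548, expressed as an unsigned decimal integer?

4548 in 14 bits: 01000111000100
Invert: 10111000111011
Add 1:  10111000111100 = 11836
(Check: 2^14 - 4548 = 16384 - 4548 = 11836.)

11836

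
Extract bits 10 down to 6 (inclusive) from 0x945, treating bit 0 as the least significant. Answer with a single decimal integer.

5

v = 100101000101
Shift right by 6: 100101
Mask low 5 bits: 00101 = 5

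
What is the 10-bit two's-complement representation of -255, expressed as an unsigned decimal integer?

769

255 in 10 bits: 0011111111
Invert: 1100000000
Add 1:  1100000001 = 769
(Check: 2^10 - 255 = 1024 - 255 = 769.)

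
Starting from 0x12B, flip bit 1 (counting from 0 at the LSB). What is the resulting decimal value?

297

x = 100101011
bit 1 is currently 1; toggle it via x ^ (1 << 1) = x ^ 2
→ 100101001 = 297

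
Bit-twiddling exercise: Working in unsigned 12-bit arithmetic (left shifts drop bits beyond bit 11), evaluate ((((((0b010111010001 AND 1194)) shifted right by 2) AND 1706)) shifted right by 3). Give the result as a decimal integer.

4

0b010111010001 = 010111010001
1194 = 010010101010
→ AND → 010010000000 = 1152
→ shifted right by 2 → 000100100000 = 288
1706 = 011010101010
→ AND → 000000100000 = 32
→ shifted right by 3 → 000000000100 = 4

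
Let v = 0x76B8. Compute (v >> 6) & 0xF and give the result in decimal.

10

v = 111011010111000
Shift right by 6: 111011010
Mask low 4 bits: 1010 = 10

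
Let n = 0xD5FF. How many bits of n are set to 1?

13

0xD5FF = 1101010111111111
Count the 1s: 1 + 1 + 1 + 1 + 1 + 1 + 1 + 1 + 1 + 1 + 1 + 1 + 1 = 13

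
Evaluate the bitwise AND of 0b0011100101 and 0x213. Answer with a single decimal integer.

a = 0011100101
0x213 = 1000010011
AND → 0000000001 = 1

1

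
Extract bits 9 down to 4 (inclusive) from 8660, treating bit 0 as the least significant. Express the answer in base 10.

v = 10000111010100
Shift right by 4: 1000011101
Mask low 6 bits: 011101 = 29

29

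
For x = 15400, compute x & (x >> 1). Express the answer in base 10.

7168

x = 11110000101000 = 15400
x>>1 = 01111000010100
AND  = 01110000000000 = 7168
(x & (x >> 1) has a 1 wherever x has two consecutive 1 bits.)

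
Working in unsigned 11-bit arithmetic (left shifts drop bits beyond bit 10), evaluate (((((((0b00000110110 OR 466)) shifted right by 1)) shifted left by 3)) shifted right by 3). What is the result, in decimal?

0b00000110110 = 00000110110
466 = 00111010010
→ OR → 00111110110 = 502
→ shifted right by 1 → 00011111011 = 251
→ shifted left by 3 (mod 2^11) → 11111011000 = 2008
→ shifted right by 3 → 00011111011 = 251

251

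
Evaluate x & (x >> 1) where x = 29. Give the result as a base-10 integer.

x = 11101 = 29
x>>1 = 01110
AND  = 01100 = 12
(x & (x >> 1) has a 1 wherever x has two consecutive 1 bits.)

12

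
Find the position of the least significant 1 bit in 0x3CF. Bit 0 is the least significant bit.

0x3CF = 1111001111
Trailing zeros: 0, so the lowest set bit is bit 0 (value 1).

0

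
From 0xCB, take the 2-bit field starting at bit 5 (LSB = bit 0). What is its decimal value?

v = 11001011
Shift right by 5: 110
Mask low 2 bits: 10 = 2

2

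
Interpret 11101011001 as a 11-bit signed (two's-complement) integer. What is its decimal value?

pattern = 11101011001 (MSB is 1 ⇒ negative)
Invert: 00010100110, add 1 → 00010100111 = 167, so the value is -167.
(Equivalently: 1881 - 2^11 = 1881 - 2048 = -167.)

-167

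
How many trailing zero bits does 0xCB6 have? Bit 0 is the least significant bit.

1

0xCB6 = 110010110110
Trailing zeros: 1, so the lowest set bit is bit 1 (value 2).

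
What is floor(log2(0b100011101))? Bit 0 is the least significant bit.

0b100011101 = 100011101
The topmost 1 is at position 8 (since 2^8 = 256 ≤ 285 < 512).

8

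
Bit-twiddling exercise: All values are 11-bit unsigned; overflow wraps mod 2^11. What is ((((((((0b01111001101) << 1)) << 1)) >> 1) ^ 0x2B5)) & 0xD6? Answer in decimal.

6

0b01111001101 = 01111001101
→ << 1 (mod 2^11) → 11110011010 = 1946
→ << 1 (mod 2^11) → 11100110100 = 1844
→ >> 1 → 01110011010 = 922
0x2B5 = 01010110101
→ ^ → 00100101111 = 303
0xD6 = 00011010110
→ & → 00000000110 = 6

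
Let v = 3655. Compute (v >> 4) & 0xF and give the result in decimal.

v = 0111001000111
Shift right by 4: 011100100
Mask low 4 bits: 0100 = 4

4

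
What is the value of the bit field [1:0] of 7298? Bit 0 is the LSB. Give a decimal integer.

v = 1110010000010
Shift right by 0: 1110010000010
Mask low 2 bits: 10 = 2

2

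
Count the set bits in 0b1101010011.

n = 1101010011
Count the 1s: 1 + 1 + 1 + 1 + 1 + 1 = 6

6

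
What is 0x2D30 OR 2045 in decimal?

12285

0x2D30 = 10110100110000
2045 = 00011111111101
 OR → 10111111111101 = 12285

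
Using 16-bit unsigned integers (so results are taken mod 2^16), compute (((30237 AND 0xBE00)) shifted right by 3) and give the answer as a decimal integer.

30237 = 0111011000011101
0xBE00 = 1011111000000000
→ AND → 0011011000000000 = 13824
→ shifted right by 3 → 0000011011000000 = 1728

1728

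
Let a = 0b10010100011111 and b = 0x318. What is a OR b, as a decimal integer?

a = 10010100011111
0x318 = 00001100011000
 OR → 10011100011111 = 10015

10015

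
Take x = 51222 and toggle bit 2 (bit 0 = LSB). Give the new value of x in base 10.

x = 1100100000010110
bit 2 is currently 1; toggle it via x ^ (1 << 2) = x ^ 4
→ 1100100000010010 = 51218

51218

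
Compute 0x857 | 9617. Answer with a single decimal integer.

0x857 = 00100001010111
9617 = 10010110010001
 OR → 10110111010111 = 11735

11735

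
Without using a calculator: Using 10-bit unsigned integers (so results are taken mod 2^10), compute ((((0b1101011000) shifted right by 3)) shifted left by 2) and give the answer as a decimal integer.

428

0b1101011000 = 1101011000
→ shifted right by 3 → 0001101011 = 107
→ shifted left by 2 (mod 2^10) → 0110101100 = 428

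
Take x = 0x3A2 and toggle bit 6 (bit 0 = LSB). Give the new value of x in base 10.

994

x = 1110100010
bit 6 is currently 0; toggle it via x ^ (1 << 6) = x ^ 64
→ 1111100010 = 994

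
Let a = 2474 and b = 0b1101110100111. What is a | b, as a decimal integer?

2474 = 0100110101010
b = 1101110100111
 OR → 1101110101111 = 7087

7087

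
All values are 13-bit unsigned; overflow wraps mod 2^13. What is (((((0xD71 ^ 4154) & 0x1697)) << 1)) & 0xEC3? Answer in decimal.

2050

0xD71 = 0110101110001
4154 = 1000000111010
→ ^ → 1110101001011 = 7499
0x1697 = 1011010010111
→ & → 1010000000011 = 5123
→ << 1 (mod 2^13) → 0100000000110 = 2054
0xEC3 = 0111011000011
→ & → 0100000000010 = 2050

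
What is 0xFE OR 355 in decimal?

511

0xFE = 011111110
355 = 101100011
 OR → 111111111 = 511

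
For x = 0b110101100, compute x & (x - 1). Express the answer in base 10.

424

x = 110101100 = 428
x - 1 = 110101011
AND   = 110101000 = 424
(x & (x - 1) clears the lowest set bit of x.)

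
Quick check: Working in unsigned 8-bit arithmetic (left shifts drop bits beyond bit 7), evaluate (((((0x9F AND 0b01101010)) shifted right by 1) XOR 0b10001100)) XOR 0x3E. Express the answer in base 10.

0x9F = 10011111
0b01101010 = 01101010
→ AND → 00001010 = 10
→ shifted right by 1 → 00000101 = 5
0b10001100 = 10001100
→ XOR → 10001001 = 137
0x3E = 00111110
→ XOR → 10110111 = 183

183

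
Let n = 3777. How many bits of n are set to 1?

6

3777 = 111011000001
Count the 1s: 1 + 1 + 1 + 1 + 1 + 1 = 6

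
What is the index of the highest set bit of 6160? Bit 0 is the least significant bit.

12

6160 = 1100000010000
The topmost 1 is at position 12 (since 2^12 = 4096 ≤ 6160 < 8192).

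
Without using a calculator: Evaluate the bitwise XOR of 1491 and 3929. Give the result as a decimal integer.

2698

1491 = 010111010011
3929 = 111101011001
XOR → 101010001010 = 2698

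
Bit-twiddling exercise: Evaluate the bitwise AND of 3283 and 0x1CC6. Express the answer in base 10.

3266

3283 = 0110011010011
0x1CC6 = 1110011000110
AND → 0110011000010 = 3266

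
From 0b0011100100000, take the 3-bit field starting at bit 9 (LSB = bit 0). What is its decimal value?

3

v = 0011100100000
Shift right by 9: 0011
Mask low 3 bits: 011 = 3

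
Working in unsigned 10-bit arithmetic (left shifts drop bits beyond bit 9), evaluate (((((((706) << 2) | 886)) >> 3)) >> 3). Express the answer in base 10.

13

706 = 1011000010
→ << 2 (mod 2^10) → 1100001000 = 776
886 = 1101110110
→ | → 1101111110 = 894
→ >> 3 → 0001101111 = 111
→ >> 3 → 0000001101 = 13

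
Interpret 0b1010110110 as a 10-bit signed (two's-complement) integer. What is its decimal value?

-330

pattern = 1010110110 (MSB is 1 ⇒ negative)
Invert: 0101001001, add 1 → 0101001010 = 330, so the value is -330.
(Equivalently: 694 - 2^10 = 694 - 1024 = -330.)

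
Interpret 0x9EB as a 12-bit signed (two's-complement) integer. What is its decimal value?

-1557

pattern = 100111101011 (MSB is 1 ⇒ negative)
Invert: 011000010100, add 1 → 011000010101 = 1557, so the value is -1557.
(Equivalently: 2539 - 2^12 = 2539 - 4096 = -1557.)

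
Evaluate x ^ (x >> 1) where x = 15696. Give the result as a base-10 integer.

x = 11110101010000 = 15696
x>>1 = 01111010101000
XOR  = 10001111111000 = 9208
(x ^ (x >> 1) gives the standard binary-reflected Gray code of x.)

9208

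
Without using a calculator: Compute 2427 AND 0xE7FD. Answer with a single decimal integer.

377

2427 = 0000100101111011
0xE7FD = 1110011111111101
AND → 0000000101111001 = 377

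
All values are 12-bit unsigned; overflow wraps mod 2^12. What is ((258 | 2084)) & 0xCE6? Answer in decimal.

258 = 000100000010
2084 = 100000100100
→ | → 100100100110 = 2342
0xCE6 = 110011100110
→ & → 100000100110 = 2086

2086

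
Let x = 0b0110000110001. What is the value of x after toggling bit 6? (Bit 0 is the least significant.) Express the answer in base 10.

3185

x = 0110000110001
bit 6 is currently 0; toggle it via x ^ (1 << 6) = x ^ 64
→ 0110001110001 = 3185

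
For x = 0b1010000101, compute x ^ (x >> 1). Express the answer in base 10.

x = 1010000101 = 645
x>>1 = 0101000010
XOR  = 1111000111 = 967
(x ^ (x >> 1) gives the standard binary-reflected Gray code of x.)

967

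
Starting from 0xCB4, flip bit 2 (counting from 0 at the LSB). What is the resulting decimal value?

3248

x = 110010110100
bit 2 is currently 1; toggle it via x ^ (1 << 2) = x ^ 4
→ 110010110000 = 3248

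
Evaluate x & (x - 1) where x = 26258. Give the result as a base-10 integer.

x = 110011010010010 = 26258
x - 1 = 110011010010001
AND   = 110011010010000 = 26256
(x & (x - 1) clears the lowest set bit of x.)

26256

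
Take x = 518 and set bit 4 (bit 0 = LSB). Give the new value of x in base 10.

534

x = 01000000110
bit 4 is currently 0; set it via x | (1 << 4) = x | 16
→ 01000010110 = 534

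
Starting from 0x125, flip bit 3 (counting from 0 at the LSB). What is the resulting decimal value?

x = 0000000100100101
bit 3 is currently 0; toggle it via x ^ (1 << 3) = x ^ 8
→ 0000000100101101 = 301

301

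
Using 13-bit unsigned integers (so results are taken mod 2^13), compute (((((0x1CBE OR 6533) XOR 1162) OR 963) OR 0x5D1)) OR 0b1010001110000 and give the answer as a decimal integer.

0x1CBE = 1110010111110
6533 = 1100110000101
→ OR → 1110110111111 = 7615
1162 = 0010010001010
→ XOR → 1100100110101 = 6453
963 = 0001111000011
→ OR → 1101111110111 = 7159
0x5D1 = 0010111010001
→ OR → 1111111110111 = 8183
0b1010001110000 = 1010001110000
→ OR → 1111111110111 = 8183

8183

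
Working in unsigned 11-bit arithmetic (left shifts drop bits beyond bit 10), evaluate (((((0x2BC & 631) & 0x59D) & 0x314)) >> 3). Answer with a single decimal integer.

2

0x2BC = 01010111100
631 = 01001110111
→ & → 01000110100 = 564
0x59D = 10110011101
→ & → 00000010100 = 20
0x314 = 01100010100
→ & → 00000010100 = 20
→ >> 3 → 00000000010 = 2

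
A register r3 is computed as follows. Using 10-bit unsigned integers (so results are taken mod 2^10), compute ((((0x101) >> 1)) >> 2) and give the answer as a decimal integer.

0x101 = 0100000001
→ >> 1 → 0010000000 = 128
→ >> 2 → 0000100000 = 32

32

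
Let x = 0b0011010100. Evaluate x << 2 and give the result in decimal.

848

x = 0011010100
shift left by 2 → 1101010000 = 848
(equivalently, 212 × 2^2 = 212 × 4)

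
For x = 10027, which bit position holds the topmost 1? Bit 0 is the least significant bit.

10027 = 10011100101011
The topmost 1 is at position 13 (since 2^13 = 8192 ≤ 10027 < 16384).

13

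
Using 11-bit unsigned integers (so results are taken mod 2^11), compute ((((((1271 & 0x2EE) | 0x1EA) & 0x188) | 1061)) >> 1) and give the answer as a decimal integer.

726

1271 = 10011110111
0x2EE = 01011101110
→ & → 00011100110 = 230
0x1EA = 00111101010
→ | → 00111101110 = 494
0x188 = 00110001000
→ & → 00110001000 = 392
1061 = 10000100101
→ | → 10110101101 = 1453
→ >> 1 → 01011010110 = 726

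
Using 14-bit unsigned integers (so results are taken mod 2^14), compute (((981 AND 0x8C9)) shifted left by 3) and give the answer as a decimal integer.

1544

981 = 00001111010101
0x8C9 = 00100011001001
→ AND → 00000011000001 = 193
→ shifted left by 3 (mod 2^14) → 00011000001000 = 1544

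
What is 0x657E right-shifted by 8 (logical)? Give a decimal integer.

0x657E = 110010101111110
shift right by 8 → 000000001100101 = 101
(equivalently, floor(25982 / 256))

101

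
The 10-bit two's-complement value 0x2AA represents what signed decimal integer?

pattern = 1010101010 (MSB is 1 ⇒ negative)
Invert: 0101010101, add 1 → 0101010110 = 342, so the value is -342.
(Equivalently: 682 - 2^10 = 682 - 1024 = -342.)

-342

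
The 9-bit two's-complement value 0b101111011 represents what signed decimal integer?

pattern = 101111011 (MSB is 1 ⇒ negative)
Invert: 010000100, add 1 → 010000101 = 133, so the value is -133.
(Equivalently: 379 - 2^9 = 379 - 512 = -133.)

-133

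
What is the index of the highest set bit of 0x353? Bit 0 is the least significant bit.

0x353 = 1101010011
The topmost 1 is at position 9 (since 2^9 = 512 ≤ 851 < 1024).

9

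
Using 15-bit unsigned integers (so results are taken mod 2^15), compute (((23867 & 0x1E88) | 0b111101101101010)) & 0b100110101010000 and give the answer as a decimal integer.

19776

23867 = 101110100111011
0x1E88 = 001111010001000
→ & → 001110000001000 = 7176
0b111101101101010 = 111101101101010
→ | → 111111101101010 = 32618
0b100110101010000 = 100110101010000
→ & → 100110101000000 = 19776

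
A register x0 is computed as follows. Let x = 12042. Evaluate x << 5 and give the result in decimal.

12042 = 0000010111100001010
shift left by 5 → 1011110000101000000 = 385344
(equivalently, 12042 × 2^5 = 12042 × 32)

385344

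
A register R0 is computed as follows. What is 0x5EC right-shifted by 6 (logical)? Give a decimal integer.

0x5EC = 10111101100
shift right by 6 → 00000010111 = 23
(equivalently, floor(1516 / 64))

23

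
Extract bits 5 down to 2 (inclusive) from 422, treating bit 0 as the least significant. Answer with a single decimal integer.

v = 000110100110
Shift right by 2: 0001101001
Mask low 4 bits: 1001 = 9

9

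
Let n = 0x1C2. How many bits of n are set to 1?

0x1C2 = 111000010
Count the 1s: 1 + 1 + 1 + 1 = 4

4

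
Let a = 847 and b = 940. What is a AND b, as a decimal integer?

780

847 = 1101001111
940 = 1110101100
AND → 1100001100 = 780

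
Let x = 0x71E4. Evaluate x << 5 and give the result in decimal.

0x71E4 = 00000111000111100100
shift left by 5 → 11100011110010000000 = 932992
(equivalently, 29156 × 2^5 = 29156 × 32)

932992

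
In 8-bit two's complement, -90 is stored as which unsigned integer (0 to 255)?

166

90 in 8 bits: 01011010
Invert: 10100101
Add 1:  10100110 = 166
(Check: 2^8 - 90 = 256 - 90 = 166.)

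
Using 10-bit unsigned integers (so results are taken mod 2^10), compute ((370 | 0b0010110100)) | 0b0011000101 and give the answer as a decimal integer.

503

370 = 0101110010
0b0010110100 = 0010110100
→ | → 0111110110 = 502
0b0011000101 = 0011000101
→ | → 0111110111 = 503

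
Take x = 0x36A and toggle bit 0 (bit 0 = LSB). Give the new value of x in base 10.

875

x = 1101101010
bit 0 is currently 0; toggle it via x ^ (1 << 0) = x ^ 1
→ 1101101011 = 875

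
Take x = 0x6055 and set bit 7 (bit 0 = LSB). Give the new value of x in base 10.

x = 110000001010101
bit 7 is currently 0; set it via x | (1 << 7) = x | 128
→ 110000011010101 = 24789

24789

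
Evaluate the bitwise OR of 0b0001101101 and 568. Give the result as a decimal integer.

637

a = 0001101101
568 = 1000111000
 OR → 1001111101 = 637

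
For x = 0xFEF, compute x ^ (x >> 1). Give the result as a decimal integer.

x = 111111101111 = 4079
x>>1 = 011111110111
XOR  = 100000011000 = 2072
(x ^ (x >> 1) gives the standard binary-reflected Gray code of x.)

2072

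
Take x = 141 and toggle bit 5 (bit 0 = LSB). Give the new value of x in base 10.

173

x = 0010001101
bit 5 is currently 0; toggle it via x ^ (1 << 5) = x ^ 32
→ 0010101101 = 173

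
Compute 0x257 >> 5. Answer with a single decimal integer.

18

0x257 = 1001010111
shift right by 5 → 0000010010 = 18
(equivalently, floor(599 / 32))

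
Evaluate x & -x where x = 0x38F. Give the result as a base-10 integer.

x = 1110001111 = 911
-x (two's complement) = …0001110001
AND   = 0000000001 = 1
(x & -x isolates the lowest set bit of x.)

1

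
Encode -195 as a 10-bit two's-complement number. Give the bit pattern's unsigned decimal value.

195 in 10 bits: 0011000011
Invert: 1100111100
Add 1:  1100111101 = 829
(Check: 2^10 - 195 = 1024 - 195 = 829.)

829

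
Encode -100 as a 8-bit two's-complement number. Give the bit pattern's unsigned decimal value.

100 in 8 bits: 01100100
Invert: 10011011
Add 1:  10011100 = 156
(Check: 2^8 - 100 = 256 - 100 = 156.)

156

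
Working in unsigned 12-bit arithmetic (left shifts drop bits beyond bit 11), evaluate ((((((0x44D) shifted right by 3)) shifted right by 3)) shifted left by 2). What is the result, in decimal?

68

0x44D = 010001001101
→ shifted right by 3 → 000010001001 = 137
→ shifted right by 3 → 000000010001 = 17
→ shifted left by 2 (mod 2^12) → 000001000100 = 68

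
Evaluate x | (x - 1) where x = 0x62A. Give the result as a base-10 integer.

x = 11000101010 = 1578
x - 1 = 11000101001
OR    = 11000101011 = 1579
(x | (x - 1) sets all bits below the lowest set bit.)

1579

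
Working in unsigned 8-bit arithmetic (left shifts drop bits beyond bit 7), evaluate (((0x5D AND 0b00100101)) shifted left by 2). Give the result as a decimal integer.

20

0x5D = 01011101
0b00100101 = 00100101
→ AND → 00000101 = 5
→ shifted left by 2 (mod 2^8) → 00010100 = 20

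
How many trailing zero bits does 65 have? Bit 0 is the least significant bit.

0

65 = 1000001
Trailing zeros: 0, so the lowest set bit is bit 0 (value 1).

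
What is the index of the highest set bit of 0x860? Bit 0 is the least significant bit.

11

0x860 = 100001100000
The topmost 1 is at position 11 (since 2^11 = 2048 ≤ 2144 < 4096).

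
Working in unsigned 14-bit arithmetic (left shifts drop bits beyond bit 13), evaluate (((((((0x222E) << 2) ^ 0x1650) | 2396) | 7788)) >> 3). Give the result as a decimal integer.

1023

0x222E = 10001000101110
→ << 2 (mod 2^14) → 00100010111000 = 2232
0x1650 = 01011001010000
→ ^ → 01111011101000 = 7912
2396 = 00100101011100
→ | → 01111111111100 = 8188
7788 = 01111001101100
→ | → 01111111111100 = 8188
→ >> 3 → 00001111111111 = 1023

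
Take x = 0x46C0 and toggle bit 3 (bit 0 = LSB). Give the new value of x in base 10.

x = 100011011000000
bit 3 is currently 0; toggle it via x ^ (1 << 3) = x ^ 8
→ 100011011001000 = 18120

18120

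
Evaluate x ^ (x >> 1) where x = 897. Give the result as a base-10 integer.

x = 1110000001 = 897
x>>1 = 0111000000
XOR  = 1001000001 = 577
(x ^ (x >> 1) gives the standard binary-reflected Gray code of x.)

577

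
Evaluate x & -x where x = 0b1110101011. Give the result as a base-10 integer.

x = 1110101011 = 939
-x (two's complement) = …0001010101
AND   = 0000000001 = 1
(x & -x isolates the lowest set bit of x.)

1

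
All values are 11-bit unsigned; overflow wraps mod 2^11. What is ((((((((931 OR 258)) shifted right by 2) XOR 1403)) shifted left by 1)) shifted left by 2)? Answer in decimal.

931 = 01110100011
258 = 00100000010
→ OR → 01110100011 = 931
→ shifted right by 2 → 00011101000 = 232
1403 = 10101111011
→ XOR → 10110010011 = 1427
→ shifted left by 1 (mod 2^11) → 01100100110 = 806
→ shifted left by 2 (mod 2^11) → 10010011000 = 1176

1176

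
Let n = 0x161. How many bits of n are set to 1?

4

0x161 = 101100001
Count the 1s: 1 + 1 + 1 + 1 = 4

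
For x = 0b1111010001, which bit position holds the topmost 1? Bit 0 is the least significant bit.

0b1111010001 = 1111010001
The topmost 1 is at position 9 (since 2^9 = 512 ≤ 977 < 1024).

9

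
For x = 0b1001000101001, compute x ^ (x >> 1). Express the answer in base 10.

6973

x = 1001000101001 = 4649
x>>1 = 0100100010100
XOR  = 1101100111101 = 6973
(x ^ (x >> 1) gives the standard binary-reflected Gray code of x.)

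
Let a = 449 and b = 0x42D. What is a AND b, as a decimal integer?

449 = 00111000001
0x42D = 10000101101
AND → 00000000001 = 1

1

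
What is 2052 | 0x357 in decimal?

2903

2052 = 100000000100
0x357 = 001101010111
 OR → 101101010111 = 2903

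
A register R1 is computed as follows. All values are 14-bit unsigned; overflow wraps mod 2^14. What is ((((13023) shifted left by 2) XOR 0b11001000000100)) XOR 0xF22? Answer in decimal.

13023 = 11001011011111
→ shifted left by 2 (mod 2^14) → 00101101111100 = 2940
0b11001000000100 = 11001000000100
→ XOR → 11100101111000 = 14712
0xF22 = 00111100100010
→ XOR → 11011001011010 = 13914

13914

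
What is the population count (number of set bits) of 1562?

5

1562 = 11000011010
Count the 1s: 1 + 1 + 1 + 1 + 1 = 5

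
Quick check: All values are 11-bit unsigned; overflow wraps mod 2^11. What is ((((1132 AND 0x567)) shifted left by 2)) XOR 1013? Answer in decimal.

613

1132 = 10001101100
0x567 = 10101100111
→ AND → 10001100100 = 1124
→ shifted left by 2 (mod 2^11) → 00110010000 = 400
1013 = 01111110101
→ XOR → 01001100101 = 613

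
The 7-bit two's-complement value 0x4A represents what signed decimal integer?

pattern = 1001010 (MSB is 1 ⇒ negative)
Invert: 0110101, add 1 → 0110110 = 54, so the value is -54.
(Equivalently: 74 - 2^7 = 74 - 128 = -54.)

-54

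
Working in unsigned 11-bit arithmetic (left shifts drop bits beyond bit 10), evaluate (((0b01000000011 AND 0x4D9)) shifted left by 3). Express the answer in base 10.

8

0b01000000011 = 01000000011
0x4D9 = 10011011001
→ AND → 00000000001 = 1
→ shifted left by 3 (mod 2^11) → 00000001000 = 8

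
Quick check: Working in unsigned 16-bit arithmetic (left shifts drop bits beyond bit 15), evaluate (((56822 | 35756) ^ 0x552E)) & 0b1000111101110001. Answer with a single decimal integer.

56822 = 1101110111110110
35756 = 1000101110101100
→ | → 1101111111111110 = 57342
0x552E = 0101010100101110
→ ^ → 1000101011010000 = 35536
0b1000111101110001 = 1000111101110001
→ & → 1000101001010000 = 35408

35408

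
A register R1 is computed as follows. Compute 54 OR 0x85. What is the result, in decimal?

54 = 00110110
0x85 = 10000101
 OR → 10110111 = 183

183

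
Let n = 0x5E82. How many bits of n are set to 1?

7

0x5E82 = 101111010000010
Count the 1s: 1 + 1 + 1 + 1 + 1 + 1 + 1 = 7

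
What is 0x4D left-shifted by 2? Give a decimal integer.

0x4D = 001001101
shift left by 2 → 100110100 = 308
(equivalently, 77 × 2^2 = 77 × 4)

308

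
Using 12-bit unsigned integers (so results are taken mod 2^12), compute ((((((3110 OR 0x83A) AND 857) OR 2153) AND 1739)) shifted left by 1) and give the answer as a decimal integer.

3110 = 110000100110
0x83A = 100000111010
→ OR → 110000111110 = 3134
857 = 001101011001
→ AND → 000000011000 = 24
2153 = 100001101001
→ OR → 100001111001 = 2169
1739 = 011011001011
→ AND → 000001001001 = 73
→ shifted left by 1 (mod 2^12) → 000010010010 = 146

146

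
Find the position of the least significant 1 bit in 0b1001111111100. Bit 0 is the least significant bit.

2

0b1001111111100 = 1001111111100
Trailing zeros: 2, so the lowest set bit is bit 2 (value 4).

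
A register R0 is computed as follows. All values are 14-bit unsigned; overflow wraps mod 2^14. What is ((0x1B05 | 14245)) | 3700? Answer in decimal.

16373

0x1B05 = 01101100000101
14245 = 11011110100101
→ | → 11111110100101 = 16293
3700 = 00111001110100
→ | → 11111111110101 = 16373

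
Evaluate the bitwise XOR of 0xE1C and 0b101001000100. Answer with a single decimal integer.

0xE1C = 111000011100
b = 101001000100
XOR → 010001011000 = 1112

1112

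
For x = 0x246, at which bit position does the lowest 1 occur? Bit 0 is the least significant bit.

1

0x246 = 1001000110
Trailing zeros: 1, so the lowest set bit is bit 1 (value 2).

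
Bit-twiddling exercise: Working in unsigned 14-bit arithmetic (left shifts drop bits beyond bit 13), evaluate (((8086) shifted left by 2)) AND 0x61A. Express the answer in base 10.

1560

8086 = 01111110010110
→ shifted left by 2 (mod 2^14) → 11111001011000 = 15960
0x61A = 00011000011010
→ AND → 00011000011000 = 1560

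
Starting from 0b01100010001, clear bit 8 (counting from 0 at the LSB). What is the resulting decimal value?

529

x = 01100010001
bit 8 is currently 1; clear it via x & ~(1 << 8) = x & ~256
→ 01000010001 = 529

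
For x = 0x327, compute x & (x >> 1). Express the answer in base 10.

x = 1100100111 = 807
x>>1 = 0110010011
AND  = 0100000011 = 259
(x & (x >> 1) has a 1 wherever x has two consecutive 1 bits.)

259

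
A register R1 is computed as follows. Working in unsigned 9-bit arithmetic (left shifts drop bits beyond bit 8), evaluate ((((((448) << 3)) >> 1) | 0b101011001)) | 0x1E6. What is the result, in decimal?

511

448 = 111000000
→ << 3 (mod 2^9) → 000000000 = 0
→ >> 1 → 000000000 = 0
0b101011001 = 101011001
→ | → 101011001 = 345
0x1E6 = 111100110
→ | → 111111111 = 511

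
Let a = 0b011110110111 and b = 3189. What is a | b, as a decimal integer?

4087

a = 011110110111
3189 = 110001110101
 OR → 111111110111 = 4087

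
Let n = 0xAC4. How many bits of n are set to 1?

0xAC4 = 101011000100
Count the 1s: 1 + 1 + 1 + 1 + 1 = 5

5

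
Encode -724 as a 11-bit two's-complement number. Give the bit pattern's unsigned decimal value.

1324

724 in 11 bits: 01011010100
Invert: 10100101011
Add 1:  10100101100 = 1324
(Check: 2^11 - 724 = 2048 - 724 = 1324.)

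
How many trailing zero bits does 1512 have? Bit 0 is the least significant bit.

1512 = 10111101000
Trailing zeros: 3, so the lowest set bit is bit 3 (value 8).

3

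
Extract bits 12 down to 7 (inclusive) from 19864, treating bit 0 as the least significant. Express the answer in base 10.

27

v = 100110110011000
Shift right by 7: 10011011
Mask low 6 bits: 011011 = 27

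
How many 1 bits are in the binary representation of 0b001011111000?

n = 1011111000
Count the 1s: 1 + 1 + 1 + 1 + 1 + 1 = 6

6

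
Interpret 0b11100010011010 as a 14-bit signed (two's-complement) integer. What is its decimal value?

pattern = 11100010011010 (MSB is 1 ⇒ negative)
Invert: 00011101100101, add 1 → 00011101100110 = 1894, so the value is -1894.
(Equivalently: 14490 - 2^14 = 14490 - 16384 = -1894.)

-1894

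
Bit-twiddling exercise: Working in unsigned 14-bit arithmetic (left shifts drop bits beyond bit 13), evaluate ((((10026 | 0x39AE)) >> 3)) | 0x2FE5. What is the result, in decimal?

12277

10026 = 10011100101010
0x39AE = 11100110101110
→ | → 11111110101110 = 16302
→ >> 3 → 00011111110101 = 2037
0x2FE5 = 10111111100101
→ | → 10111111110101 = 12277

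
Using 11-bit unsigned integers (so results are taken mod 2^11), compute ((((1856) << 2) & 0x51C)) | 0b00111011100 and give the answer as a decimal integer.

1856 = 11101000000
→ << 2 (mod 2^11) → 10100000000 = 1280
0x51C = 10100011100
→ & → 10100000000 = 1280
0b00111011100 = 00111011100
→ | → 10111011100 = 1500

1500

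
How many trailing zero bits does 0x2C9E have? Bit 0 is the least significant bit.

1

0x2C9E = 10110010011110
Trailing zeros: 1, so the lowest set bit is bit 1 (value 2).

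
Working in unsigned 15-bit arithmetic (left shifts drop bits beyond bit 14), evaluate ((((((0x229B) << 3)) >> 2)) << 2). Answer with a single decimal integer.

0x229B = 010001010011011
→ << 3 (mod 2^15) → 001010011011000 = 5336
→ >> 2 → 000010100110110 = 1334
→ << 2 (mod 2^15) → 001010011011000 = 5336

5336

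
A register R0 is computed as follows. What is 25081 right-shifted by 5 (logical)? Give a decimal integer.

25081 = 110000111111001
shift right by 5 → 000001100001111 = 783
(equivalently, floor(25081 / 32))

783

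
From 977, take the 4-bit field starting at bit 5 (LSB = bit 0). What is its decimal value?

v = 1111010001
Shift right by 5: 11110
Mask low 4 bits: 1110 = 14

14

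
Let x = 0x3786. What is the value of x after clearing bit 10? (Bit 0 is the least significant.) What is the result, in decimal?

x = 11011110000110
bit 10 is currently 1; clear it via x & ~(1 << 10) = x & ~1024
→ 11001110000110 = 13190

13190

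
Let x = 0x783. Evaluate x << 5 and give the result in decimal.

61536

0x783 = 0000011110000011
shift left by 5 → 1111000001100000 = 61536
(equivalently, 1923 × 2^5 = 1923 × 32)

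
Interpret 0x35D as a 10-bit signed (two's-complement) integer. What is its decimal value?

pattern = 1101011101 (MSB is 1 ⇒ negative)
Invert: 0010100010, add 1 → 0010100011 = 163, so the value is -163.
(Equivalently: 861 - 2^10 = 861 - 1024 = -163.)

-163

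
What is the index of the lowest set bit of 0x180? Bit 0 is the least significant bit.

7

0x180 = 110000000
Trailing zeros: 7, so the lowest set bit is bit 7 (value 128).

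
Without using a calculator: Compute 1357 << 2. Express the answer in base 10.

1357 = 0010101001101
shift left by 2 → 1010100110100 = 5428
(equivalently, 1357 × 2^2 = 1357 × 4)

5428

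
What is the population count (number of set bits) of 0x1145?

0x1145 = 1000101000101
Count the 1s: 1 + 1 + 1 + 1 + 1 = 5

5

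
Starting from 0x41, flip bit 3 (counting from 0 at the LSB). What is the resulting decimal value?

x = 01000001
bit 3 is currently 0; toggle it via x ^ (1 << 3) = x ^ 8
→ 01001001 = 73

73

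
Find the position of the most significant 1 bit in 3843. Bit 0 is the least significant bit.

11

3843 = 111100000011
The topmost 1 is at position 11 (since 2^11 = 2048 ≤ 3843 < 4096).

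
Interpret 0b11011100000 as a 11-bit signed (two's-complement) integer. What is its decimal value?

-288

pattern = 11011100000 (MSB is 1 ⇒ negative)
Invert: 00100011111, add 1 → 00100100000 = 288, so the value is -288.
(Equivalently: 1760 - 2^11 = 1760 - 2048 = -288.)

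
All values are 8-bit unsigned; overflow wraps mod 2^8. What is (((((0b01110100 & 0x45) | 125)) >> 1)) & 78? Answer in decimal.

0b01110100 = 01110100
0x45 = 01000101
→ & → 01000100 = 68
125 = 01111101
→ | → 01111101 = 125
→ >> 1 → 00111110 = 62
78 = 01001110
→ & → 00001110 = 14

14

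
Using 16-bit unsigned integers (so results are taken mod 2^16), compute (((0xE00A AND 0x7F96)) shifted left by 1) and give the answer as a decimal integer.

49156

0xE00A = 1110000000001010
0x7F96 = 0111111110010110
→ AND → 0110000000000010 = 24578
→ shifted left by 1 (mod 2^16) → 1100000000000100 = 49156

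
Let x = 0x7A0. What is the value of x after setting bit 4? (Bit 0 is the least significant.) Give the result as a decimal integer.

1968

x = 11110100000
bit 4 is currently 0; set it via x | (1 << 4) = x | 16
→ 11110110000 = 1968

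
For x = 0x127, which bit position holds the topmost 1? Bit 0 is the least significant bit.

0x127 = 100100111
The topmost 1 is at position 8 (since 2^8 = 256 ≤ 295 < 512).

8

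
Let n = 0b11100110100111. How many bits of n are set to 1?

9

n = 11100110100111
Count the 1s: 1 + 1 + 1 + 1 + 1 + 1 + 1 + 1 + 1 = 9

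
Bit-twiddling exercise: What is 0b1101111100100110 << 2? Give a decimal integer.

228504

x = 001101111100100110
shift left by 2 → 110111110010011000 = 228504
(equivalently, 57126 × 2^2 = 57126 × 4)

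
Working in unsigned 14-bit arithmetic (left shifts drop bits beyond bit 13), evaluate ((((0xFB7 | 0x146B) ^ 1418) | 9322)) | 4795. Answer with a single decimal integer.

0xFB7 = 00111110110111
0x146B = 01010001101011
→ | → 01111111111111 = 8191
1418 = 00010110001010
→ ^ → 01101001110101 = 6773
9322 = 10010001101010
→ | → 11111001111111 = 15999
4795 = 01001010111011
→ | → 11111011111111 = 16127

16127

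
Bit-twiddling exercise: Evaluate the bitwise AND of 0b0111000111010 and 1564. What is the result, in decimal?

a = 111000111010
1564 = 011000011100
AND → 011000011000 = 1560

1560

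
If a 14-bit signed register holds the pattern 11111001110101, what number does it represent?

pattern = 11111001110101 (MSB is 1 ⇒ negative)
Invert: 00000110001010, add 1 → 00000110001011 = 395, so the value is -395.
(Equivalently: 15989 - 2^14 = 15989 - 16384 = -395.)

-395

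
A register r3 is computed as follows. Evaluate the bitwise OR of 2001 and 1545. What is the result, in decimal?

2001 = 11111010001
1545 = 11000001001
 OR → 11111011001 = 2009

2009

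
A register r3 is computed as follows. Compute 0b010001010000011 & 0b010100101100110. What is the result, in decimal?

a = 10001010000011
b = 10100101100110
AND → 10000000000010 = 8194

8194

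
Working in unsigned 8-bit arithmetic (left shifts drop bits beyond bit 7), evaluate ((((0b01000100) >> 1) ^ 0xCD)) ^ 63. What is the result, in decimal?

208

0b01000100 = 01000100
→ >> 1 → 00100010 = 34
0xCD = 11001101
→ ^ → 11101111 = 239
63 = 00111111
→ ^ → 11010000 = 208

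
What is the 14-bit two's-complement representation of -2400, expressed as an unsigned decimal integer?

2400 in 14 bits: 00100101100000
Invert: 11011010011111
Add 1:  11011010100000 = 13984
(Check: 2^14 - 2400 = 16384 - 2400 = 13984.)

13984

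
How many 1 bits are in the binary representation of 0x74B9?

0x74B9 = 111010010111001
Count the 1s: 1 + 1 + 1 + 1 + 1 + 1 + 1 + 1 + 1 = 9

9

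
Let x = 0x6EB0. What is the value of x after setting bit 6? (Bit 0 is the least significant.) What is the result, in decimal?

28400

x = 110111010110000
bit 6 is currently 0; set it via x | (1 << 6) = x | 64
→ 110111011110000 = 28400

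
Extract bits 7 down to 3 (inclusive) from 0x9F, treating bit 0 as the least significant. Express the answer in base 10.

19

v = 10011111
Shift right by 3: 10011
Mask low 5 bits: 10011 = 19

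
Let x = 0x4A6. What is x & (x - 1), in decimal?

x = 10010100110 = 1190
x - 1 = 10010100101
AND   = 10010100100 = 1188
(x & (x - 1) clears the lowest set bit of x.)

1188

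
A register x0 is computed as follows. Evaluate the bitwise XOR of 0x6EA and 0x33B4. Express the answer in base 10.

0x6EA = 00011011101010
0x33B4 = 11001110110100
XOR → 11010101011110 = 13662

13662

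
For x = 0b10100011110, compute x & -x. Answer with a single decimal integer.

x = 10100011110 = 1310
-x (two's complement) = …01011100010
AND   = 00000000010 = 2
(x & -x isolates the lowest set bit of x.)

2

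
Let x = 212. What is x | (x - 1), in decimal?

x = 11010100 = 212
x - 1 = 11010011
OR    = 11010111 = 215
(x | (x - 1) sets all bits below the lowest set bit.)

215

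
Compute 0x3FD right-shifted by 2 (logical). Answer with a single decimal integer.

255

0x3FD = 1111111101
shift right by 2 → 0011111111 = 255
(equivalently, floor(1021 / 4))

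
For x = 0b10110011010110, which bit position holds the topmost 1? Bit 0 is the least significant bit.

13

0b10110011010110 = 10110011010110
The topmost 1 is at position 13 (since 2^13 = 8192 ≤ 11478 < 16384).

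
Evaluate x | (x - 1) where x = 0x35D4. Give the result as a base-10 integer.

x = 11010111010100 = 13780
x - 1 = 11010111010011
OR    = 11010111010111 = 13783
(x | (x - 1) sets all bits below the lowest set bit.)

13783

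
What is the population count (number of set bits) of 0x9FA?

0x9FA = 100111111010
Count the 1s: 1 + 1 + 1 + 1 + 1 + 1 + 1 + 1 = 8

8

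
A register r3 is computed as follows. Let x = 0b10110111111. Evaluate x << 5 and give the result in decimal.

x = 0000010110111111
shift left by 5 → 1011011111100000 = 47072
(equivalently, 1471 × 2^5 = 1471 × 32)

47072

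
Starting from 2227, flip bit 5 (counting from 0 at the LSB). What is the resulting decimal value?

2195

x = 00100010110011
bit 5 is currently 1; toggle it via x ^ (1 << 5) = x ^ 32
→ 00100010010011 = 2195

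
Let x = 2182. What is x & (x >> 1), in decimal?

2

x = 100010000110 = 2182
x>>1 = 010001000011
AND  = 000000000010 = 2
(x & (x >> 1) has a 1 wherever x has two consecutive 1 bits.)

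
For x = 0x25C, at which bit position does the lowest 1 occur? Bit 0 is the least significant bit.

0x25C = 1001011100
Trailing zeros: 2, so the lowest set bit is bit 2 (value 4).

2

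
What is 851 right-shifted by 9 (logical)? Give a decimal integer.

851 = 1101010011
shift right by 9 → 0000000001 = 1
(equivalently, floor(851 / 512))

1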